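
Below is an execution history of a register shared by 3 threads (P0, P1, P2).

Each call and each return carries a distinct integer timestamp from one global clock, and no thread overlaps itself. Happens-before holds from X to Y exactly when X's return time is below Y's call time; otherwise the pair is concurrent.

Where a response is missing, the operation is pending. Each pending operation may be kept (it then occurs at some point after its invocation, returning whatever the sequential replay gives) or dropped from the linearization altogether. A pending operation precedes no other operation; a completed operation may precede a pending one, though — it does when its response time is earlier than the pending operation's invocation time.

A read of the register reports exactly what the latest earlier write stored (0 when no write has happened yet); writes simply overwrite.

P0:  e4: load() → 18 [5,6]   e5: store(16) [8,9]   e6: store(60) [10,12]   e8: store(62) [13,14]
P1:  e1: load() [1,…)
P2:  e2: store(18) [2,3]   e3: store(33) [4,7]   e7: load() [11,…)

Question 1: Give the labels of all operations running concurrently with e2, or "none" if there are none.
overlap test against e2 [2,3]: concurrent iff the interval meets 2..3
e1 [1,…): concurrent
e3 [4,7]: after
e4 [5,6]: after
e5 [8,9]: after
e6 [10,12]: after
e7 [11,…): after
e8 [13,14]: after

e1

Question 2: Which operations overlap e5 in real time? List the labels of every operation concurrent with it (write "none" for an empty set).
e5 runs from 8 to 9; window-overlapping ops are concurrent
e1 [1,…): concurrent
e2 [2,3]: before
e3 [4,7]: before
e4 [5,6]: before
e6 [10,12]: after
e7 [11,…): after
e8 [13,14]: after

e1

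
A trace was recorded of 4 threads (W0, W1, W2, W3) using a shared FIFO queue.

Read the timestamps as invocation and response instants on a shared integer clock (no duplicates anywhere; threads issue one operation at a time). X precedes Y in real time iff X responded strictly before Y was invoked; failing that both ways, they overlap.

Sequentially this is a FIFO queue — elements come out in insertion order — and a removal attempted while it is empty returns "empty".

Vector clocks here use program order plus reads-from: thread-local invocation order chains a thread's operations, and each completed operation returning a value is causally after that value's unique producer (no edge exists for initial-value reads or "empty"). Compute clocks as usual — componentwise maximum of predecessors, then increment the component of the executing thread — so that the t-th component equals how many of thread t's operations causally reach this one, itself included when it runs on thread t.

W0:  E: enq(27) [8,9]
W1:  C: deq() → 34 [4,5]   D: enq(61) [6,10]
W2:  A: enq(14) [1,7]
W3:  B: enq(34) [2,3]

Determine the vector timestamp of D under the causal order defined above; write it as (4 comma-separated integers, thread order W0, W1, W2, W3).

invoked at 2, B has no predecessors; its own W3 bump gives (0, 0, 0, 1)
invoked at 1, A has no predecessors; its own W2 bump gives (0, 0, 1, 0)
invoked at 8, E has no predecessors; its own W0 bump gives (1, 0, 0, 0)
C (invocation 4): componentwise max over VC(B)=(0, 0, 0, 1), +1 at W1, giving (0, 1, 0, 1)
D (invocation 6): componentwise max over VC(C)=(0, 1, 0, 1), +1 at W1, giving (0, 2, 0, 1)
target: VC(D) = (0, 2, 0, 1)

(0, 2, 0, 1)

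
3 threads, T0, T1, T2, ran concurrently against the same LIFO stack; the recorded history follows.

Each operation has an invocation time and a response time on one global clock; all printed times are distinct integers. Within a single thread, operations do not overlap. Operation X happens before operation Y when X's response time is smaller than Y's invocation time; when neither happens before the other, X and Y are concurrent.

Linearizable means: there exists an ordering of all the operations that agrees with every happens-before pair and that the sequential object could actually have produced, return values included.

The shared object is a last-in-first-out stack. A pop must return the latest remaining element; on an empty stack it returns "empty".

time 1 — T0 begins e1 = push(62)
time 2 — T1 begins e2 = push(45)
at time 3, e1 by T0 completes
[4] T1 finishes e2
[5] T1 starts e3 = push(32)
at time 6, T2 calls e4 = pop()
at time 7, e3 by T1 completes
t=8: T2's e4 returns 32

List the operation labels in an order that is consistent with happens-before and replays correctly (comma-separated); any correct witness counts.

step 1: e1 push(62) — stack <62>
step 2: e2 push(45) — stack <62,45>
step 3: e3 push(32) — stack <62,45,32>
step 4: e4 pop() → 32 — stack <62,45>

e1, e2, e3, e4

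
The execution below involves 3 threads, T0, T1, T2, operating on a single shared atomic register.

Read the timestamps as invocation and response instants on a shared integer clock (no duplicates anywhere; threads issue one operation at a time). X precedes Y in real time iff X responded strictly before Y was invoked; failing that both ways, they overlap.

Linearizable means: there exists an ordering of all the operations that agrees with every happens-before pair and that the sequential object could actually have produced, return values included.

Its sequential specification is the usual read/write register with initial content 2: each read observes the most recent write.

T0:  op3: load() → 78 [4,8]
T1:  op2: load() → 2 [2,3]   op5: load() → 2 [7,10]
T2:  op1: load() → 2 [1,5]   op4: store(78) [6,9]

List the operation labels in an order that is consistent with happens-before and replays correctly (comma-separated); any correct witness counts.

op1, op2, op5, op4, op3

after step 1 (op1 load() → 2): value 2
after step 2 (op2 load() → 2): value 2
after step 3 (op5 load() → 2): value 2
after step 4 (op4 store(78)): value 78
after step 5 (op3 load() → 78): value 78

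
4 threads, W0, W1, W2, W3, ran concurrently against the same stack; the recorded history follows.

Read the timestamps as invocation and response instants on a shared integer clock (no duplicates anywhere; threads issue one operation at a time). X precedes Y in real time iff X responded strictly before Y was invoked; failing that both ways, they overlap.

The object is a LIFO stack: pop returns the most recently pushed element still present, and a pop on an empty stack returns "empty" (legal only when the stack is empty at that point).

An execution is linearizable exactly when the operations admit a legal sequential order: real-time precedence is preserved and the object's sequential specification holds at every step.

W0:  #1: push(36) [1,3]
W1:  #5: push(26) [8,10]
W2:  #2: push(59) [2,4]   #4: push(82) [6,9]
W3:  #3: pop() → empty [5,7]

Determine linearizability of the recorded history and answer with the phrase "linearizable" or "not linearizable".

already the first 7 events (up to #3's response at time 7) admit no linearization; the first 6 still do
every one of the 2 real-time-consistent orders over 3 completed stack ops fails the sequential spec
include/drop combinations of the 1 pending operation (#4) were all tried; none helps
take #1, #2, #3 (pending dropped): step 3 already fails, because #3 pop() → empty cannot occur there
take #2, #1, #3 (pending dropped): step 3 already fails, because #3 pop() → empty cannot occur there

not linearizable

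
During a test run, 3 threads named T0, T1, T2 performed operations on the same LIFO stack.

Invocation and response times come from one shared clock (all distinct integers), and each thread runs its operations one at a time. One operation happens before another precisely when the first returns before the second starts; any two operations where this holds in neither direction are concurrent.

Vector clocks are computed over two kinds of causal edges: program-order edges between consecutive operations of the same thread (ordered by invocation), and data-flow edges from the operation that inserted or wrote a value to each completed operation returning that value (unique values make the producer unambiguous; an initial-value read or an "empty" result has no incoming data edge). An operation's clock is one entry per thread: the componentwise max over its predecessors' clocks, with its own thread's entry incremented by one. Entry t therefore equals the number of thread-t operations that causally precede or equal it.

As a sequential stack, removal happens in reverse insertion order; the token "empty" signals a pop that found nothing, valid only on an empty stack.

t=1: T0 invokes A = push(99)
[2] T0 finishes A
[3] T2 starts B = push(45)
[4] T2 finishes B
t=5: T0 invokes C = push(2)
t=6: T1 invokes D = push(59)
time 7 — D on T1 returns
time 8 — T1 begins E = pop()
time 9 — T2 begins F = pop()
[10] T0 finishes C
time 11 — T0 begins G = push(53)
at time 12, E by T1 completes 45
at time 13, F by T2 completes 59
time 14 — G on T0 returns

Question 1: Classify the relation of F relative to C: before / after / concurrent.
Answer: concurrent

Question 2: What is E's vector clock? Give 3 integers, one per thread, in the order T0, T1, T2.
Answer: (0, 2, 1)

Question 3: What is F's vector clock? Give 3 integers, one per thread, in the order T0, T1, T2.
Answer: (0, 1, 2)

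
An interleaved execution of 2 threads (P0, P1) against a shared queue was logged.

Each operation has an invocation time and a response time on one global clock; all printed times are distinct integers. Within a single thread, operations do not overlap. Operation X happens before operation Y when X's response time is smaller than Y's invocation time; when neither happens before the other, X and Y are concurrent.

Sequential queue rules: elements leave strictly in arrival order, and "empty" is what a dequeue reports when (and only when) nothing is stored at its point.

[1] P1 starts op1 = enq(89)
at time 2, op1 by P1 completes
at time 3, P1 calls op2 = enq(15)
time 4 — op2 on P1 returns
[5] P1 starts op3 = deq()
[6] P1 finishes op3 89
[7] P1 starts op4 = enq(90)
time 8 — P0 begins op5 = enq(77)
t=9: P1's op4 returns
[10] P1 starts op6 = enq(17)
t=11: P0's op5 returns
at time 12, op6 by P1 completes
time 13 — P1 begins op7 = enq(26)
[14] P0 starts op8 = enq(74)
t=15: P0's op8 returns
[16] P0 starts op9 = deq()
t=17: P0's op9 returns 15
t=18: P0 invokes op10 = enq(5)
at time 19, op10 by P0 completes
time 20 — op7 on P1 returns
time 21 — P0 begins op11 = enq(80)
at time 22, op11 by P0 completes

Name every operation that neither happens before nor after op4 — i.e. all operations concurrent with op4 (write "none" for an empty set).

op5

op4 spans [7,9]; an op avoiding the whole window 7..9 is ordered, any other is concurrent
op1 [1,2]: before
op2 [3,4]: before
op3 [5,6]: before
op5 [8,11]: concurrent
op6 [10,12]: after
op7 [13,20]: after
op8 [14,15]: after
op9 [16,17]: after
op10 [18,19]: after
op11 [21,22]: after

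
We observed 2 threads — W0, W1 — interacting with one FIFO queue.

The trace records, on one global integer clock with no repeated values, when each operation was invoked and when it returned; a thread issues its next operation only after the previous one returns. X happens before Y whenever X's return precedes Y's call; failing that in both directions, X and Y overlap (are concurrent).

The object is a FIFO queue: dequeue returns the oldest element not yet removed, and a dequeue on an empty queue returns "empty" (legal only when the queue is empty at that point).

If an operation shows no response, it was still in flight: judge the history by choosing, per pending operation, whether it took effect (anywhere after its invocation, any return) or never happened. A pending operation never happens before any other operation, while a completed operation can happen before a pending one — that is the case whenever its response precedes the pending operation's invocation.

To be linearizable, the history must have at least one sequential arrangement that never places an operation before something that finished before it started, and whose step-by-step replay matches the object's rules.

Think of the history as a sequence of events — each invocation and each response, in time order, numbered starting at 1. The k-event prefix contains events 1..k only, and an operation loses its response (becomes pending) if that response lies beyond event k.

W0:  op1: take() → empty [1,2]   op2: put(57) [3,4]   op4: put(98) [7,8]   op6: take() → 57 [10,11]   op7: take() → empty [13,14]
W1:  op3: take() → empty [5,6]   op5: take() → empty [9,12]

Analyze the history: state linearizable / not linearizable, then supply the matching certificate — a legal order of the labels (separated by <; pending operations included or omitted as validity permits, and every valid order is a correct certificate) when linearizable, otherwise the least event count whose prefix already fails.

not linearizable — minimal violating prefix: 6 events

the violation lands at event 6, op3's response at time 6: events 1..5 linearize, events 1..6 do not
exactly one order of the 3 completed ops respects real time; the FIFO queue replay fails
one such order, op1, op2, op3, breaks at step 3 where op3 take() → empty is illegal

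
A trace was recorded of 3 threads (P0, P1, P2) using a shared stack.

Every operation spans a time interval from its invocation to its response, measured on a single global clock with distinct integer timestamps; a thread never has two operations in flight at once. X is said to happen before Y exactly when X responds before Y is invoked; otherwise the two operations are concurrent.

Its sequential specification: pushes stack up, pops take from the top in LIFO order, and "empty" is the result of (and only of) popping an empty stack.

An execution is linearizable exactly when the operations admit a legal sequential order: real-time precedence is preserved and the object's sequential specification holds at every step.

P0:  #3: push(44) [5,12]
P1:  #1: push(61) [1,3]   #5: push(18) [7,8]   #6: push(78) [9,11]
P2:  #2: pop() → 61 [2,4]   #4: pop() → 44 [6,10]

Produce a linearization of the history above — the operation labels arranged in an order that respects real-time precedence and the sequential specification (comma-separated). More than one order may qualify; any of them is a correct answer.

1. #1 push(61), leaving stack <61>
2. #2 pop() → 61, leaving stack <>
3. #3 push(44), leaving stack <44>
4. #4 pop() → 44, leaving stack <>
5. #5 push(18), leaving stack <18>
6. #6 push(78), leaving stack <18,78>

#1, #2, #3, #4, #5, #6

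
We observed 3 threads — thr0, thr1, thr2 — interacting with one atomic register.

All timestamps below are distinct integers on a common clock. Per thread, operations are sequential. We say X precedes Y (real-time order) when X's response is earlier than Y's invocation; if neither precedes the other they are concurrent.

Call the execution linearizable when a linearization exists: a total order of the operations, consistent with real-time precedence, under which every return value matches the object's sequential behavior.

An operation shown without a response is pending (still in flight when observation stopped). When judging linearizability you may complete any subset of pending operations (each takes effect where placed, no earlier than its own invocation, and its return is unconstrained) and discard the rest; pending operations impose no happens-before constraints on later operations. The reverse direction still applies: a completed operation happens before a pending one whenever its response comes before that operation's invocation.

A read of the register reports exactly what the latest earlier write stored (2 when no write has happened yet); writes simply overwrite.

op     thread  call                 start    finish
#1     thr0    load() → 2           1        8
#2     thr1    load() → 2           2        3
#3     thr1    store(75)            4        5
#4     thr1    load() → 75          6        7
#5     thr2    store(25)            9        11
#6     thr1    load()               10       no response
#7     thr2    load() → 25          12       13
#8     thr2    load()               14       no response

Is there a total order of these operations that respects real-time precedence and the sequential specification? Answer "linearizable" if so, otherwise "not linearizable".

witness order: #1, #2, #3, #4, #5, #6, #7
step 1: #1 load() → 2 — value 2
step 2: #2 load() → 2 — value 2
step 3: #3 store(75) — value 75
step 4: #4 load() → 75 — value 75
step 5: #5 store(25) — value 25
step 6: #6 load() (pending, included) — value 25
step 7: #7 load() → 25 — value 25

linearizable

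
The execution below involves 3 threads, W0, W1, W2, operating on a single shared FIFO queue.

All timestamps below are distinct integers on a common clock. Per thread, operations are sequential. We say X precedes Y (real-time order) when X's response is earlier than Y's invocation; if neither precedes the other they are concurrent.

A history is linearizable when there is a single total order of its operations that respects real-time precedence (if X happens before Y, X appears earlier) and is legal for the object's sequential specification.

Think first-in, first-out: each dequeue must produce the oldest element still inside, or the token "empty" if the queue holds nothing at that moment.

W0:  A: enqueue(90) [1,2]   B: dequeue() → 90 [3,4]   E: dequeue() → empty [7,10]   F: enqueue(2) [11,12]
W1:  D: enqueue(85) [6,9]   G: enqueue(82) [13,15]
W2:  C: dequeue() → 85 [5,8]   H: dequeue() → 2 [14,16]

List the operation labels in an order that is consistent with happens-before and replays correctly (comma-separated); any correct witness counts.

A, B, D, C, E, F, G, H

after step 1 (A enqueue(90)): queue <90>
after step 2 (B dequeue() → 90): queue <>
after step 3 (D enqueue(85)): queue <85>
after step 4 (C dequeue() → 85): queue <>
after step 5 (E dequeue() → empty): queue <>
after step 6 (F enqueue(2)): queue <2>
after step 7 (G enqueue(82)): queue <2,82>
after step 8 (H dequeue() → 2): queue <82>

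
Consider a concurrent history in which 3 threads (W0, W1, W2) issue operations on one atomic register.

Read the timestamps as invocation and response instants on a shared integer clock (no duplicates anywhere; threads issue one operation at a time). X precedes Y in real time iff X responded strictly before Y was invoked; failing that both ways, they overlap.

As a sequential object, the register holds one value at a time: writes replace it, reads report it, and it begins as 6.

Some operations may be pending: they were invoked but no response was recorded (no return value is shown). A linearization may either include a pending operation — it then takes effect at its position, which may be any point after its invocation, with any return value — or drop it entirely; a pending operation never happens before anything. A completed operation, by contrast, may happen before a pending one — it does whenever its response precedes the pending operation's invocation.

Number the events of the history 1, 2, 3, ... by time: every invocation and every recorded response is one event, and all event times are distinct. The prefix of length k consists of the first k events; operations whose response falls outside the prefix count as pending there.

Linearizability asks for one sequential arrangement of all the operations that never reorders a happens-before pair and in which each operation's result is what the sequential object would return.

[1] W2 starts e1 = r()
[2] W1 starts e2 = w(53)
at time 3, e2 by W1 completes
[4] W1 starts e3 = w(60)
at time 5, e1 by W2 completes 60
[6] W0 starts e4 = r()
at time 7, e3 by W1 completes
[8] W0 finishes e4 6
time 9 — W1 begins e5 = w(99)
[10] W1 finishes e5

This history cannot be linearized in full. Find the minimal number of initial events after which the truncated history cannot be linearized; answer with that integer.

8

events 1..7 are linearizable, e.g. via e2, e3, e1:
1. e2 w(53), leaving value 53
2. e3 w(60), leaving value 60
3. e1 r() → 60, leaving value 60
adding event 8 (e4 responds at 8) leaves no legal real-time order
sample order e1, e2, e3, e4 stalls at step 1 — e1 r() → 60 has no legal effect
sample order e1, e2, e4, e3 stalls at step 1 — e1 r() → 60 has no legal effect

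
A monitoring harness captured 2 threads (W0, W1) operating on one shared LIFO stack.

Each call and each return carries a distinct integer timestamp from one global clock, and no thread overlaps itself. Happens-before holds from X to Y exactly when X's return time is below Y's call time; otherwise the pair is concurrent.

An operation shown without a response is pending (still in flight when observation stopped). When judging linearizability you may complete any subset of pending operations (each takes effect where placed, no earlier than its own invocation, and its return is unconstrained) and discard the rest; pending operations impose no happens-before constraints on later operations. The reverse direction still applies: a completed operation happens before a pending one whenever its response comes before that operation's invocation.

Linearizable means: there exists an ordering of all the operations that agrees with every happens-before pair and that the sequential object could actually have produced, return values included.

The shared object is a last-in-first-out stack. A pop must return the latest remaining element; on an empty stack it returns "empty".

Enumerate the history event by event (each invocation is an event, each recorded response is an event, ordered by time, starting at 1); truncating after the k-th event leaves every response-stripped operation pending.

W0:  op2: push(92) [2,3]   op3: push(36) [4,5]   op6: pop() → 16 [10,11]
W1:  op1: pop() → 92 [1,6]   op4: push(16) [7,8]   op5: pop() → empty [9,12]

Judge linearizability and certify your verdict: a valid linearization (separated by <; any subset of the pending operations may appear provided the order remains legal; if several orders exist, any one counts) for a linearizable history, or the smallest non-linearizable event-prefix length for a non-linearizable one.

not linearizable — minimal violating prefix: 12 events

through event 11 a valid linearization exists; event 12 (op5 responding at time 12) ends that
no legal order exists: 6 real-time-consistent candidates over 6 completed LIFO stack operations, all rejected
for example op1, op2, op3, op4, op5, op6 fails at step 1: op1 pop() → 92 is not legal there
for example op1, op2, op3, op4, op6, op5 fails at step 1: op1 pop() → 92 is not legal there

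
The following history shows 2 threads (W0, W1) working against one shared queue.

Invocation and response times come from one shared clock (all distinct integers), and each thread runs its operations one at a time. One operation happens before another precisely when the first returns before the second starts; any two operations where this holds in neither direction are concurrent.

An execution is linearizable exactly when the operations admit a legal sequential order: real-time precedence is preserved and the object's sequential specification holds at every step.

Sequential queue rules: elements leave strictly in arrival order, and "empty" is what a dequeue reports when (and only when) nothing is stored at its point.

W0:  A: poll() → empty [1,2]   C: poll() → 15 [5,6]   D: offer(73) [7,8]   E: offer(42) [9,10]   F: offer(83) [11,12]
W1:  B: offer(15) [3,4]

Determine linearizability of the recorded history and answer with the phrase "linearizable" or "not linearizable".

witness order: A, B, C, D, E, F
after step 1 (A poll() → empty): queue <>
after step 2 (B offer(15)): queue <15>
after step 3 (C poll() → 15): queue <>
after step 4 (D offer(73)): queue <73>
after step 5 (E offer(42)): queue <73,42>
after step 6 (F offer(83)): queue <73,42,83>

linearizable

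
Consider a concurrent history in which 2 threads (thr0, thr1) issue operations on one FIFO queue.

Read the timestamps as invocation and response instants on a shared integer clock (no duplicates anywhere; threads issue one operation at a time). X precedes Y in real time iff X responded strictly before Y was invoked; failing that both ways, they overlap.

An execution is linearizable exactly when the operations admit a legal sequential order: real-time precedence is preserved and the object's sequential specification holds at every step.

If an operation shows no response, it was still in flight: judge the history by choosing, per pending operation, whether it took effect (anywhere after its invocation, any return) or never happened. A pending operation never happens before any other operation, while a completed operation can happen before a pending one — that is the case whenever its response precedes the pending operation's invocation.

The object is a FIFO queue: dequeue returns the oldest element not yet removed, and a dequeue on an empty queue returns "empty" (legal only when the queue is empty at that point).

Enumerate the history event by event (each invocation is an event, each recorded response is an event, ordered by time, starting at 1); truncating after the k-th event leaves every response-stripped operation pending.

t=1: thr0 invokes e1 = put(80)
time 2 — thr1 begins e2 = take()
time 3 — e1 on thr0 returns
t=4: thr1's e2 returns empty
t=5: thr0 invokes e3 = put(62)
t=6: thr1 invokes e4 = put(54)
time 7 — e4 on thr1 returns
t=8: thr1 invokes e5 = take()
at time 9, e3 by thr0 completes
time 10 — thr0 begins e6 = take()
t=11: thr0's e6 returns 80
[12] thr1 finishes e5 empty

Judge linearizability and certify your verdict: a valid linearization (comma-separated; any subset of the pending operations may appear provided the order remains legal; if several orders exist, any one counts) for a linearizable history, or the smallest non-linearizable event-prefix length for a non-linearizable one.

not linearizable — minimal violating prefix: 12 events

through event 11 a valid linearization exists; event 12 (e5 responding at time 12) ends that
the 6 completed operations admit 10 real-time orders; each fails the FIFO queue replay
e.g. e1, e2, e3, e4, e5, e6: illegal at step 2, since e2 take() → empty cannot apply there
e.g. e1, e2, e3, e4, e6, e5: illegal at step 2, since e2 take() → empty cannot apply there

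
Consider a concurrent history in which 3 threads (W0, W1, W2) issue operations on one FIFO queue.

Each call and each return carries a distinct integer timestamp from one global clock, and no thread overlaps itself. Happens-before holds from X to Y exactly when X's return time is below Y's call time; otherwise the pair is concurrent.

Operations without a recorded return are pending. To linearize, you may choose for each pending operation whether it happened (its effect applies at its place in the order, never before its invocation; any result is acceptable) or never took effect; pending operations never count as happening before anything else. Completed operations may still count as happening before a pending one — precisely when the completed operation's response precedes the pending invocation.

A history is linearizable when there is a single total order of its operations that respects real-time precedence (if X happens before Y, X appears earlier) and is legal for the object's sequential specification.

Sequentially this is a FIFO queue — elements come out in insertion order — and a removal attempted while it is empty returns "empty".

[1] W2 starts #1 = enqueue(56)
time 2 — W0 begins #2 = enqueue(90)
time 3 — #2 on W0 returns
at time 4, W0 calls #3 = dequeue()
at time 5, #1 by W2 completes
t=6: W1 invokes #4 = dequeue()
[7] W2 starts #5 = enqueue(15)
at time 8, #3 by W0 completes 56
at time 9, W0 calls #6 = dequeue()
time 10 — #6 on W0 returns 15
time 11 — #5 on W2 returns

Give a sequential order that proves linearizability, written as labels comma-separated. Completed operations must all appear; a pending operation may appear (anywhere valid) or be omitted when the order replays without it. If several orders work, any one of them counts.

#1, #2, #3, #4, #5, #6

1. #1 enqueue(56), leaving queue <56>
2. #2 enqueue(90), leaving queue <56,90>
3. #3 dequeue() → 56, leaving queue <90>
4. #4 dequeue() (pending, included), leaving queue <>
5. #5 enqueue(15), leaving queue <15>
6. #6 dequeue() → 15, leaving queue <>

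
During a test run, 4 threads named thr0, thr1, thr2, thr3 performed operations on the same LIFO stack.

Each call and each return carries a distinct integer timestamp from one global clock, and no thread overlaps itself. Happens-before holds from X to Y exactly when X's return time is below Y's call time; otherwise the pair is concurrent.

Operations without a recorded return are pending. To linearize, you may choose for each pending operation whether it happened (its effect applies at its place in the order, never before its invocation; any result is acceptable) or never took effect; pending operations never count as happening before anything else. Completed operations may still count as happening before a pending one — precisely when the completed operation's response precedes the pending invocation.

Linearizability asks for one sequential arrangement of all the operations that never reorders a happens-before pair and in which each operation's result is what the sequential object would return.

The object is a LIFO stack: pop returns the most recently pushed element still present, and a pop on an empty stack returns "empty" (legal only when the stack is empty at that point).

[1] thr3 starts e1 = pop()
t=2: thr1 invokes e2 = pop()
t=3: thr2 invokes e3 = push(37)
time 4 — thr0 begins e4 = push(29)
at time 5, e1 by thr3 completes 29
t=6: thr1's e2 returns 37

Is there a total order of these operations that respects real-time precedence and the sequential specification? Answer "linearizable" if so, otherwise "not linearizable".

a witness: e3, e2, e4, e1
1. e3 push(37) (pending, included), leaving stack <37>
2. e2 pop() → 37, leaving stack <>
3. e4 push(29) (pending, included), leaving stack <29>
4. e1 pop() → 29, leaving stack <>

linearizable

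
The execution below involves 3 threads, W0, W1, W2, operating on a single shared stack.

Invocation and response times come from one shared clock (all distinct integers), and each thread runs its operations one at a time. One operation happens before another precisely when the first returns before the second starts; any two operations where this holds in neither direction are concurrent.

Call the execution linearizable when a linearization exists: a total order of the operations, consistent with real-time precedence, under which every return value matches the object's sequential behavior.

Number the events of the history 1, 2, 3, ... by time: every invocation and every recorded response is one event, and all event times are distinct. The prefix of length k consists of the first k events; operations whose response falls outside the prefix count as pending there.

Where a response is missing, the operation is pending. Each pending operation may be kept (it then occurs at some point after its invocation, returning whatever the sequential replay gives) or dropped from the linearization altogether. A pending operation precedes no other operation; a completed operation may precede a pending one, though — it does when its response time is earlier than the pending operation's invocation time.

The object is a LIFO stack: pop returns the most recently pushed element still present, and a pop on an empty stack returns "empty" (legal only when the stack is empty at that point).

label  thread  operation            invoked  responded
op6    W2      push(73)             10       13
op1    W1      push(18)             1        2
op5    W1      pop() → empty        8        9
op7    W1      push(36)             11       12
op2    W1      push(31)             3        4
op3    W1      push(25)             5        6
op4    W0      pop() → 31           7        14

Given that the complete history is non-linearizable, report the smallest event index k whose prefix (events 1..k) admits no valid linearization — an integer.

9

events 1..8 are linearizable; a witness order is op1, op2, op3:
1. op1 push(18), leaving stack <18>
2. op2 push(31), leaving stack <18,31>
3. op3 push(25), leaving stack <18,31,25>
once event 9 joins (op5's response, time 9), exhaustive search finds no witness
completion choices over the 1 pending operation (op4) were checked; none helps
sample order op1, op2, op3, op5 (pending dropped) stalls at step 4 — op5 pop() → empty has no legal effect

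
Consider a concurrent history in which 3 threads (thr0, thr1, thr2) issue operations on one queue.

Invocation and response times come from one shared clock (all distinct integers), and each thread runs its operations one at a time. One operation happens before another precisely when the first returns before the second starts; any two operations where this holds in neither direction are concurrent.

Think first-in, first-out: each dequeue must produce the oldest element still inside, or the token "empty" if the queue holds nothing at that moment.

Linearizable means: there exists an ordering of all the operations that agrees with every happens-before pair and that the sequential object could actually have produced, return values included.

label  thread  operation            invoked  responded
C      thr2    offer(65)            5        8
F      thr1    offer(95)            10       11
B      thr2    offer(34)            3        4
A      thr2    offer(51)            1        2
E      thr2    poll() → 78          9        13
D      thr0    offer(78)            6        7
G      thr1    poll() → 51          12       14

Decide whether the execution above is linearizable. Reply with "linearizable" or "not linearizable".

already the first 13 events (up to E's response at time 13) admit no linearization; the first 12 still do
no legal order exists: 4 real-time-consistent candidates over 6 completed queue operations, all rejected
no escape via the 1 pending operation (G): every completion choice fails
one such order, A, B, C, D, E, F (pending dropped), breaks at step 5 where E poll() → 78 is illegal
one such order, A, B, C, D, F, E (pending dropped), breaks at step 6 where E poll() → 78 is illegal

not linearizable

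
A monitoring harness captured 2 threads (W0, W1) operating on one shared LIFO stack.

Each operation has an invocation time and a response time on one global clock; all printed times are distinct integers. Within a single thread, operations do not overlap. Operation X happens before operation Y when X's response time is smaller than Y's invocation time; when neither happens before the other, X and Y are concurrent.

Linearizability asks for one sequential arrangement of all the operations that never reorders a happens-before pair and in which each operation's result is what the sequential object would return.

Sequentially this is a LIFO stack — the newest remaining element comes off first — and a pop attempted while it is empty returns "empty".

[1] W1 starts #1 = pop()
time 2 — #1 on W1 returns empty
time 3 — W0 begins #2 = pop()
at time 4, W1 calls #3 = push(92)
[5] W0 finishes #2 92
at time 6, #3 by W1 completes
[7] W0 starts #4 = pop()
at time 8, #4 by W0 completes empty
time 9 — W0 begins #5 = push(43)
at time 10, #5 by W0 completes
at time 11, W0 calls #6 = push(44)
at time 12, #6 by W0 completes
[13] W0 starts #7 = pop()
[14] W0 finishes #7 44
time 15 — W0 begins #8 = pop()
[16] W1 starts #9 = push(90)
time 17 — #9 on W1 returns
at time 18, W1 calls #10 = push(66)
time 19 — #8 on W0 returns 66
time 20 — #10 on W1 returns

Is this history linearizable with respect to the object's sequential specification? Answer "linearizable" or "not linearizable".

a witness: #1, #3, #2, #4, #5, #6, #7, #9, #10, #8
after step 1 (#1 pop() → empty): stack <>
after step 2 (#3 push(92)): stack <92>
after step 3 (#2 pop() → 92): stack <>
after step 4 (#4 pop() → empty): stack <>
after step 5 (#5 push(43)): stack <43>
after step 6 (#6 push(44)): stack <43,44>
after step 7 (#7 pop() → 44): stack <43>
after step 8 (#9 push(90)): stack <43,90>
after step 9 (#10 push(66)): stack <43,90,66>
after step 10 (#8 pop() → 66): stack <43,90>

linearizable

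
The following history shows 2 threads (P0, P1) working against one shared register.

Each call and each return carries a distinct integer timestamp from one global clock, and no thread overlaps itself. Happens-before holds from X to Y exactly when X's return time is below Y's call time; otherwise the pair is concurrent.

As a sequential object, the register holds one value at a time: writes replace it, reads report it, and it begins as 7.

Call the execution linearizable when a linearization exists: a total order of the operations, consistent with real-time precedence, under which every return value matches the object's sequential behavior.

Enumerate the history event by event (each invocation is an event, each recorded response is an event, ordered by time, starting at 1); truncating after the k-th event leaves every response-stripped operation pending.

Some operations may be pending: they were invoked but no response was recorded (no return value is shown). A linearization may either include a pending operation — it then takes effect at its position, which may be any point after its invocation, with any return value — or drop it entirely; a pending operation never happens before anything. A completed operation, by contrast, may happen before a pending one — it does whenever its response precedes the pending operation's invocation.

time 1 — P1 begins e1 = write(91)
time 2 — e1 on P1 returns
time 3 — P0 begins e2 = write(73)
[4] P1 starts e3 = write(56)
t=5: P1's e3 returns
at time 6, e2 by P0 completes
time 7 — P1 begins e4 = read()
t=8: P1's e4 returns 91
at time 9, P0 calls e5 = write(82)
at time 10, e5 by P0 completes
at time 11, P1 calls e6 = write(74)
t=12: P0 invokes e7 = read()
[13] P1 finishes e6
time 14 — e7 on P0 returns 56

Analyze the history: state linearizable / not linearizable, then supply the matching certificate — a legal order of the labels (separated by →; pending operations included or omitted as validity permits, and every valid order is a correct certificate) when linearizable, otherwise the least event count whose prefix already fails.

prefix check: 1..7 passes, 1..8 fails once e4's time-8 response joins
the 4 completed operations admit 2 real-time orders; each fails the register replay
for example e1, e2, e3, e4 fails at step 4: e4 read() → 91 is not legal there
for example e1, e3, e2, e4 fails at step 4: e4 read() → 91 is not legal there

not linearizable — minimal violating prefix: 8 events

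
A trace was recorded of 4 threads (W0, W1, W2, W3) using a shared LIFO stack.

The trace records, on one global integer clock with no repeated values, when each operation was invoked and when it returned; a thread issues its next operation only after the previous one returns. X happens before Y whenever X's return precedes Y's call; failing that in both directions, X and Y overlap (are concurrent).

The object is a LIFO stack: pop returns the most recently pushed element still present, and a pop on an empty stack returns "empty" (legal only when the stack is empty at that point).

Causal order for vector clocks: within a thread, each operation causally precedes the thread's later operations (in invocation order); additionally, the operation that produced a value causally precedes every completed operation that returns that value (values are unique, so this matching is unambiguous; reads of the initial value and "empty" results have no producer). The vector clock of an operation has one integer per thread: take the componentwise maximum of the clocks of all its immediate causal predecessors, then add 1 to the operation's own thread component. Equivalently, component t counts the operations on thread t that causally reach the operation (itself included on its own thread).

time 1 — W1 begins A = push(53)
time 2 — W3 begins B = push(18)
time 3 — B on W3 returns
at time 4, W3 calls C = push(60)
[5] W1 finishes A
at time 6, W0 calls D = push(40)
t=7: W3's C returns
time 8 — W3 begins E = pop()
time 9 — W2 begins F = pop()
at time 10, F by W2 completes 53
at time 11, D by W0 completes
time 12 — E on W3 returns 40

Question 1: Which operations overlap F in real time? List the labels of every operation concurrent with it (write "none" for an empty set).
Answer: D, E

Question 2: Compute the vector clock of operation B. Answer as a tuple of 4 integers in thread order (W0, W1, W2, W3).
Answer: (0, 0, 0, 1)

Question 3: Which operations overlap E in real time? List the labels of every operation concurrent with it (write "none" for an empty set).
Answer: D, F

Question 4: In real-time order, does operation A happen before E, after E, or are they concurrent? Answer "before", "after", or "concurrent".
Answer: before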